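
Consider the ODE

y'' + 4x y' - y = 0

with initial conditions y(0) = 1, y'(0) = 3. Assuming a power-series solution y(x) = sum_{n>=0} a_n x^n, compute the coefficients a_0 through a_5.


Ansatz: y(x) = sum_{n>=0} a_n x^n, so y'(x) = sum_{n>=1} n a_n x^(n-1) and y''(x) = sum_{n>=2} n(n-1) a_n x^(n-2).
Substitute into P(x) y'' + Q(x) y' + R(x) y = 0 with P(x) = 1, Q(x) = 4x, R(x) = -1, and match powers of x.
Initial conditions: a_0 = 1, a_1 = 3.
Setting the coefficient of each power of x to zero and solving order by order (substituting the coefficients already found):
  x^0: 2 a_2 - a_0 = 0  ->  2 a_2 = a_0 = 1  ->  a_2 = 1/2
  x^1: 6 a_3 + 3 a_1 = 0  ->  6 a_3 = -3 a_1 = -9  ->  a_3 = -3/2
  x^2: 12 a_4 + 7 a_2 = 0  ->  12 a_4 = -7 a_2 = -7/2  ->  a_4 = -7/24
  x^3: 20 a_5 + 11 a_3 = 0  ->  20 a_5 = -11 a_3 = 33/2  ->  a_5 = 33/40
Truncated series: y(x) = 1 + 3 x + (1/2) x^2 - (3/2) x^3 - (7/24) x^4 + (33/40) x^5 + O(x^6).

a_0 = 1; a_1 = 3; a_2 = 1/2; a_3 = -3/2; a_4 = -7/24; a_5 = 33/40


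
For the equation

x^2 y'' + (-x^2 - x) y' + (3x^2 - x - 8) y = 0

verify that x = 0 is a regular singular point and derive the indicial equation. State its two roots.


Divide by x^2 to reach normal form y'' + P_1(x) y' + P_2(x) y = 0 with P_1(x) = -1 - 1/x and P_2(x) = 3 - 1/x - 8/x^2.
x = 0 is a singular point because the y'-coefficient -1 - 1/x has a pole at x = 0 and the y-coefficient 3 - 1/x - 8/x^2 has a pole at x = 0.
It is a regular singular point because x P_1(x) = p(x) = -x - 1 and x^2 P_2(x) = q(x) = 3x^2 - x - 8 are polynomials, hence analytic at x = 0.
p(0) = -1,  q(0) = -8.
Indicial equation: r(r-1) + p(0) r + q(0) = 0, i.e. r^2 + (p(0) - 1) r + q(0) = 0, i.e. r^2 - 2 r - 8 = 0.
Discriminant: (-2)^2 - 4(-8) = 36, so r = (2 ± 6)/2.
Solving: r_1 = 4, r_2 = -2.

indicial: r^2 - 2 r - 8 = 0; roots r_1 = 4, r_2 = -2


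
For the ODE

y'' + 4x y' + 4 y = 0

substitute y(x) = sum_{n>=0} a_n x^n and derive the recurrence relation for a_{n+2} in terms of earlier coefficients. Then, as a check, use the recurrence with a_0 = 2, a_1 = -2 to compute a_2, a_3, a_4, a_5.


Substitute y = sum_n a_n x^n.
y''(x) has coefficient (n+2)(n+1) a_{n+2} at x^n;
4 x y'(x) has coefficient 4 n a_n at x^n (shift);
4 y(x) has coefficient 4 a_n at x^n.
Matching x^n: (n+2)(n+1) a_{n+2} + (4n + 4) a_n = 0.
Thus a_{n+2} = (-4n - 4) / ((n+1)(n+2)) * a_n.

Check with a_0 = 2, a_1 = -2 (apply the recurrence for n = 0, 1, 2, 3): a_0 = 2, a_1 = -2, a_2 = -4, a_3 = 8/3, a_4 = 4, a_5 = -32/15.

a_(n+2) = (-4n - 4) / ((n+1)(n+2)) * a_n; check: a_0 = 2, a_1 = -2, a_2 = -4, a_3 = 8/3, a_4 = 4, a_5 = -32/15


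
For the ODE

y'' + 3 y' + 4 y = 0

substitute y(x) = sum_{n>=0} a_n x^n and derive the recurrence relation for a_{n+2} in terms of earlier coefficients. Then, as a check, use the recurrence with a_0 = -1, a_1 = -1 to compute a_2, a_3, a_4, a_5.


Substitute y = sum_n a_n x^n.
y''(x) has coefficient (n+2)(n+1) a_{n+2} at x^n;
3 y'(x) has coefficient 3 (n+1) a_{n+1} at x^n;
4 y(x) has coefficient 4 a_n at x^n.
Matching x^n: (n+2)(n+1) a_{n+2} + 3 (n+1) a_{n+1} + 4 a_n = 0.
Thus a_{n+2} = [-3 (n+1) a_{n+1} - 4 a_n] / ((n+1)(n+2)).

Check with a_0 = -1, a_1 = -1 (apply the recurrence for n = 0, 1, 2, 3): a_0 = -1, a_1 = -1, a_2 = 7/2, a_3 = -17/6, a_4 = 23/24, a_5 = -1/120.

a_(n+2) = [-3 (n+1) a_(n+1) - 4 a_n] / ((n+1)(n+2)); check: a_0 = -1, a_1 = -1, a_2 = 7/2, a_3 = -17/6, a_4 = 23/24, a_5 = -1/120


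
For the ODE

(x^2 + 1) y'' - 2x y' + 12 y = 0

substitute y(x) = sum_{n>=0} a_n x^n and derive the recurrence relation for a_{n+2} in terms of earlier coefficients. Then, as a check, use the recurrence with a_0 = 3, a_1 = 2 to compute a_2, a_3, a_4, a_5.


Substitute y = sum_n a_n x^n.
(1 + 1 x^2) y'' contributes (n+2)(n+1) a_{n+2} + n(n-1) a_n at x^n.
-2 x y'(x) contributes -2 n a_n at x^n.
12 y(x) contributes 12 a_n at x^n.
Matching x^n: (n+2)(n+1) a_{n+2} + (n(n-1) - 2 n + 12) a_n = 0.
Thus a_{n+2} = (-n(n-1) + 2 n - 12) / ((n+1)(n+2)) * a_n.

Check with a_0 = 3, a_1 = 2 (apply the recurrence for n = 0, 1, 2, 3): a_0 = 3, a_1 = 2, a_2 = -18, a_3 = -10/3, a_4 = 15, a_5 = 2.

a_(n+2) = (-n(n-1) + 2 n - 12) / ((n+1)(n+2)) * a_n; check: a_0 = 3, a_1 = 2, a_2 = -18, a_3 = -10/3, a_4 = 15, a_5 = 2


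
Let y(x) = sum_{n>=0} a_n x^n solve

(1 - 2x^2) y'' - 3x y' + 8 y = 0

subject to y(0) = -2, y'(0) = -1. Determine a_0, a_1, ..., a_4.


Ansatz: y(x) = sum_{n>=0} a_n x^n, so y'(x) = sum_{n>=1} n a_n x^(n-1) and y''(x) = sum_{n>=2} n(n-1) a_n x^(n-2).
Substitute into P(x) y'' + Q(x) y' + R(x) y = 0 with P(x) = 1 - 2x^2, Q(x) = -3x, R(x) = 8, and match powers of x.
Initial conditions: a_0 = -2, a_1 = -1.
Setting the coefficient of each power of x to zero and solving order by order (substituting the coefficients already found):
  x^0: 2 a_2 + 8 a_0 = 0  ->  2 a_2 = -8 a_0 = 16  ->  a_2 = 8
  x^1: 6 a_3 + 5 a_1 = 0  ->  6 a_3 = -5 a_1 = 5  ->  a_3 = 5/6
  x^2: 12 a_4 - 2 a_2 = 0  ->  12 a_4 = 2 a_2 = 16  ->  a_4 = 4/3
Truncated series: y(x) = -2 - x + 8 x^2 + (5/6) x^3 + (4/3) x^4 + O(x^5).

a_0 = -2; a_1 = -1; a_2 = 8; a_3 = 5/6; a_4 = 4/3


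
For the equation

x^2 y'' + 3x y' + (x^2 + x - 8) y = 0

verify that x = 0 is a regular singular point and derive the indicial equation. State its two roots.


Divide by x^2 to reach normal form y'' + P_1(x) y' + P_2(x) y = 0 with P_1(x) = 3/x and P_2(x) = 1 + 1/x - 8/x^2.
x = 0 is a singular point because the y'-coefficient 3/x has a pole at x = 0 and the y-coefficient 1 + 1/x - 8/x^2 has a pole at x = 0.
It is a regular singular point because x P_1(x) = p(x) = 3 and x^2 P_2(x) = q(x) = x^2 + x - 8 are polynomials, hence analytic at x = 0.
p(0) = 3,  q(0) = -8.
Indicial equation: r(r-1) + p(0) r + q(0) = 0, i.e. r^2 + (p(0) - 1) r + q(0) = 0, i.e. r^2 + 2 r - 8 = 0.
Discriminant: (2)^2 - 4(-8) = 36, so r = (-2 ± 6)/2.
Solving: r_1 = 2, r_2 = -4.

indicial: r^2 + 2 r - 8 = 0; roots r_1 = 2, r_2 = -4


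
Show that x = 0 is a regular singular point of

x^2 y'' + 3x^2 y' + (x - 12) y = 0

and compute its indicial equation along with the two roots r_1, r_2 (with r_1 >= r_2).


Divide by x^2 to reach normal form y'' + P_1(x) y' + P_2(x) y = 0 with P_1(x) = 3 and P_2(x) = 1/x - 12/x^2.
x = 0 is a singular point because the y-coefficient 1/x - 12/x^2 has a pole at x = 0.
It is a regular singular point because x P_1(x) = p(x) = 3x and x^2 P_2(x) = q(x) = x - 12 are polynomials, hence analytic at x = 0.
p(0) = 0,  q(0) = -12.
Indicial equation: r(r-1) + p(0) r + q(0) = 0, i.e. r^2 + (p(0) - 1) r + q(0) = 0, i.e. r^2 - 1 r - 12 = 0.
Discriminant: (-1)^2 - 4(-12) = 49, so r = (1 ± 7)/2.
Solving: r_1 = 4, r_2 = -3.

indicial: r^2 - 1 r - 12 = 0; roots r_1 = 4, r_2 = -3


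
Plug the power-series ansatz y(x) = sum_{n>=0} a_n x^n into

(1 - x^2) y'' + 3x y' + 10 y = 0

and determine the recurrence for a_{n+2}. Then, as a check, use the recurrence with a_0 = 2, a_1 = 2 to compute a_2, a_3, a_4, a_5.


Substitute y = sum_n a_n x^n.
(1 - 1 x^2) y'' contributes (n+2)(n+1) a_{n+2} - n(n-1) a_n at x^n.
3 x y'(x) contributes 3 n a_n at x^n.
10 y(x) contributes 10 a_n at x^n.
Matching x^n: (n+2)(n+1) a_{n+2} + (-n(n-1) + 3 n + 10) a_n = 0.
Thus a_{n+2} = (n(n-1) - 3 n - 10) / ((n+1)(n+2)) * a_n.

Check with a_0 = 2, a_1 = 2 (apply the recurrence for n = 0, 1, 2, 3): a_0 = 2, a_1 = 2, a_2 = -10, a_3 = -13/3, a_4 = 35/3, a_5 = 169/60.

a_(n+2) = (n(n-1) - 3 n - 10) / ((n+1)(n+2)) * a_n; check: a_0 = 2, a_1 = 2, a_2 = -10, a_3 = -13/3, a_4 = 35/3, a_5 = 169/60


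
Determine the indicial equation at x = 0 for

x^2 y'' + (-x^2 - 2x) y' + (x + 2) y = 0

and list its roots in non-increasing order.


Divide by x^2 to reach normal form y'' + P_1(x) y' + P_2(x) y = 0 with P_1(x) = -1 - 2/x and P_2(x) = 1/x + 2/x^2.
x = 0 is a singular point because the y'-coefficient -1 - 2/x has a pole at x = 0 and the y-coefficient 1/x + 2/x^2 has a pole at x = 0.
It is a regular singular point because x P_1(x) = p(x) = -x - 2 and x^2 P_2(x) = q(x) = x + 2 are polynomials, hence analytic at x = 0.
p(0) = -2,  q(0) = 2.
Indicial equation: r(r-1) + p(0) r + q(0) = 0, i.e. r^2 + (p(0) - 1) r + q(0) = 0, i.e. r^2 - 3 r + 2 = 0.
Discriminant: (-3)^2 - 4(2) = 1, so r = (3 ± 1)/2.
Solving: r_1 = 2, r_2 = 1.

indicial: r^2 - 3 r + 2 = 0; roots r_1 = 2, r_2 = 1


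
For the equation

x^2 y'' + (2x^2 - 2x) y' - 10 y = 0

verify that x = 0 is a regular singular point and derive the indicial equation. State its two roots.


Divide by x^2 to reach normal form y'' + P_1(x) y' + P_2(x) y = 0 with P_1(x) = 2 - 2/x and P_2(x) = -10/x^2.
x = 0 is a singular point because the y'-coefficient 2 - 2/x has a pole at x = 0 and the y-coefficient -10/x^2 has a pole at x = 0.
It is a regular singular point because x P_1(x) = p(x) = 2x - 2 and x^2 P_2(x) = q(x) = -10 are polynomials, hence analytic at x = 0.
p(0) = -2,  q(0) = -10.
Indicial equation: r(r-1) + p(0) r + q(0) = 0, i.e. r^2 + (p(0) - 1) r + q(0) = 0, i.e. r^2 - 3 r - 10 = 0.
Discriminant: (-3)^2 - 4(-10) = 49, so r = (3 ± 7)/2.
Solving: r_1 = 5, r_2 = -2.

indicial: r^2 - 3 r - 10 = 0; roots r_1 = 5, r_2 = -2


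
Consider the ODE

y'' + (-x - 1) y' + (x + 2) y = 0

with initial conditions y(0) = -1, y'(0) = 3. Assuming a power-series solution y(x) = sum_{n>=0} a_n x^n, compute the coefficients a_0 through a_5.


Ansatz: y(x) = sum_{n>=0} a_n x^n, so y'(x) = sum_{n>=1} n a_n x^(n-1) and y''(x) = sum_{n>=2} n(n-1) a_n x^(n-2).
Substitute into P(x) y'' + Q(x) y' + R(x) y = 0 with P(x) = 1, Q(x) = -x - 1, R(x) = x + 2, and match powers of x.
Initial conditions: a_0 = -1, a_1 = 3.
Setting the coefficient of each power of x to zero and solving order by order (substituting the coefficients already found):
  x^0: 2 a_2 - a_1 + 2 a_0 = 0  ->  2 a_2 = a_1 - 2 a_0 = 5  ->  a_2 = 5/2
  x^1: 6 a_3 - 2 a_2 + a_1 + a_0 = 0  ->  6 a_3 = 2 a_2 - a_1 - a_0 = 3  ->  a_3 = 1/2
  x^2: 12 a_4 - 3 a_3 + a_1 = 0  ->  12 a_4 = 3 a_3 - a_1 = -3/2  ->  a_4 = -1/8
  x^3: 20 a_5 - 4 a_4 - a_3 + a_2 = 0  ->  20 a_5 = 4 a_4 + a_3 - a_2 = -5/2  ->  a_5 = -1/8
Truncated series: y(x) = -1 + 3 x + (5/2) x^2 + (1/2) x^3 - (1/8) x^4 - (1/8) x^5 + O(x^6).

a_0 = -1; a_1 = 3; a_2 = 5/2; a_3 = 1/2; a_4 = -1/8; a_5 = -1/8


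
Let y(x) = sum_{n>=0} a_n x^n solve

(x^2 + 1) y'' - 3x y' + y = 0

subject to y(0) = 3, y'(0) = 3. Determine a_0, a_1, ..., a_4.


Ansatz: y(x) = sum_{n>=0} a_n x^n, so y'(x) = sum_{n>=1} n a_n x^(n-1) and y''(x) = sum_{n>=2} n(n-1) a_n x^(n-2).
Substitute into P(x) y'' + Q(x) y' + R(x) y = 0 with P(x) = x^2 + 1, Q(x) = -3x, R(x) = 1, and match powers of x.
Initial conditions: a_0 = 3, a_1 = 3.
Setting the coefficient of each power of x to zero and solving order by order (substituting the coefficients already found):
  x^0: 2 a_2 + a_0 = 0  ->  2 a_2 = -a_0 = -3  ->  a_2 = -3/2
  x^1: 6 a_3 - 2 a_1 = 0  ->  6 a_3 = 2 a_1 = 6  ->  a_3 = 1
  x^2: 12 a_4 - 3 a_2 = 0  ->  12 a_4 = 3 a_2 = -9/2  ->  a_4 = -3/8
Truncated series: y(x) = 3 + 3 x - (3/2) x^2 + x^3 - (3/8) x^4 + O(x^5).

a_0 = 3; a_1 = 3; a_2 = -3/2; a_3 = 1; a_4 = -3/8


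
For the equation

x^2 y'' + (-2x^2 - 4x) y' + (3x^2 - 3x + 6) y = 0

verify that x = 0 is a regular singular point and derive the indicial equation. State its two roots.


Divide by x^2 to reach normal form y'' + P_1(x) y' + P_2(x) y = 0 with P_1(x) = -2 - 4/x and P_2(x) = 3 - 3/x + 6/x^2.
x = 0 is a singular point because the y'-coefficient -2 - 4/x has a pole at x = 0 and the y-coefficient 3 - 3/x + 6/x^2 has a pole at x = 0.
It is a regular singular point because x P_1(x) = p(x) = -2x - 4 and x^2 P_2(x) = q(x) = 3x^2 - 3x + 6 are polynomials, hence analytic at x = 0.
p(0) = -4,  q(0) = 6.
Indicial equation: r(r-1) + p(0) r + q(0) = 0, i.e. r^2 + (p(0) - 1) r + q(0) = 0, i.e. r^2 - 5 r + 6 = 0.
Discriminant: (-5)^2 - 4(6) = 1, so r = (5 ± 1)/2.
Solving: r_1 = 3, r_2 = 2.

indicial: r^2 - 5 r + 6 = 0; roots r_1 = 3, r_2 = 2


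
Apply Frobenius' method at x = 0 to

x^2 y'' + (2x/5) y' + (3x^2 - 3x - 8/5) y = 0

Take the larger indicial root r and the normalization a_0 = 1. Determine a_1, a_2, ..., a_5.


Write in Frobenius form y'' + (p(x)/x) y' + (q(x)/x^2) y = 0:
  p(x) = 2/5,  q(x) = 3x^2 - 3x - 8/5.
Indicial equation: r(r-1) + (2/5) r + (-8/5) = 0 -> roots r_1 = 8/5, r_2 = -1.
Take r = r_1 = 8/5. Let y(x) = x^r sum_{n>=0} a_n x^n with a_0 = 1.
Substitute y = x^r sum a_n x^n and match x^{r+n}. The recurrence is
  D(n) a_n - 3 a_{n-1} + 3 a_{n-2} = 0,  where D(n) = (r+n)(r+n-1) + (2/5)(r+n) + (-8/5).
  a_n = [3 a_{n-1} - 3 a_{n-2}] / D(n).
Since the indicial polynomial factors as (r - r_1)(r - r_2), D(n) = (r_1 + n - r_1)(r_1 + n - r_2) = n(n + 13/5).
Evaluating step by step (a_0 = 1):
  n = 1: D(1) = 1(1 + 13/5) = 18/5; numerator = 3(1) = 3; a_1 = (3)/(18/5) = 5/6
  n = 2: D(2) = 2(2 + 13/5) = 46/5; numerator = 3(5/6) - 3(1) = -1/2; a_2 = (-1/2)/(46/5) = -5/92
  n = 3: D(3) = 3(3 + 13/5) = 84/5; numerator = 3(-5/92) - 3(5/6) = -245/92; a_3 = (-245/92)/(84/5) = -175/1104
  n = 4: D(4) = 4(4 + 13/5) = 132/5; numerator = 3(-175/1104) - 3(-5/92) = -5/16; a_4 = (-5/16)/(132/5) = -25/2112
  n = 5: D(5) = 5(5 + 13/5) = 38; numerator = 3(-25/2112) - 3(-175/1104) = 7125/16192; a_5 = (7125/16192)/(38) = 375/32384

r = 8/5; a_0 = 1; a_1 = 5/6; a_2 = -5/92; a_3 = -175/1104; a_4 = -25/2112; a_5 = 375/32384


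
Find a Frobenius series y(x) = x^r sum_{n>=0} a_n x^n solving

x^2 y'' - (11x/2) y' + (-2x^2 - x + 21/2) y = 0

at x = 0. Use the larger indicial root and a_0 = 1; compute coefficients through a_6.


Write in Frobenius form y'' + (p(x)/x) y' + (q(x)/x^2) y = 0:
  p(x) = -11/2,  q(x) = -2x^2 - x + 21/2.
Indicial equation: r(r-1) + (-11/2) r + (21/2) = 0 -> roots r_1 = 7/2, r_2 = 3.
Take r = r_1 = 7/2. Let y(x) = x^r sum_{n>=0} a_n x^n with a_0 = 1.
Substitute y = x^r sum a_n x^n and match x^{r+n}. The recurrence is
  D(n) a_n - 1 a_{n-1} - 2 a_{n-2} = 0,  where D(n) = (r+n)(r+n-1) + (-11/2)(r+n) + (21/2).
  a_n = [1 a_{n-1} + 2 a_{n-2}] / D(n).
Since the indicial polynomial factors as (r - r_1)(r - r_2), D(n) = (r_1 + n - r_1)(r_1 + n - r_2) = n(n + 1/2).
Evaluating step by step (a_0 = 1):
  n = 1: D(1) = 1(1 + 1/2) = 3/2; numerator = 1(1) = 1; a_1 = (1)/(3/2) = 2/3
  n = 2: D(2) = 2(2 + 1/2) = 5; numerator = 1(2/3) + 2(1) = 8/3; a_2 = (8/3)/(5) = 8/15
  n = 3: D(3) = 3(3 + 1/2) = 21/2; numerator = 1(8/15) + 2(2/3) = 28/15; a_3 = (28/15)/(21/2) = 8/45
  n = 4: D(4) = 4(4 + 1/2) = 18; numerator = 1(8/45) + 2(8/15) = 56/45; a_4 = (56/45)/(18) = 28/405
  n = 5: D(5) = 5(5 + 1/2) = 55/2; numerator = 1(28/405) + 2(8/45) = 172/405; a_5 = (172/405)/(55/2) = 344/22275
  n = 6: D(6) = 6(6 + 1/2) = 39; numerator = 1(344/22275) + 2(28/405) = 3424/22275; a_6 = (3424/22275)/(39) = 3424/868725

r = 7/2; a_0 = 1; a_1 = 2/3; a_2 = 8/15; a_3 = 8/45; a_4 = 28/405; a_5 = 344/22275; a_6 = 3424/868725


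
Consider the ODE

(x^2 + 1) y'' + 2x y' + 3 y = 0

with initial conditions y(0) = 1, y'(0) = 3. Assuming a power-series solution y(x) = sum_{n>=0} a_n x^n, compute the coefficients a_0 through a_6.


Ansatz: y(x) = sum_{n>=0} a_n x^n, so y'(x) = sum_{n>=1} n a_n x^(n-1) and y''(x) = sum_{n>=2} n(n-1) a_n x^(n-2).
Substitute into P(x) y'' + Q(x) y' + R(x) y = 0 with P(x) = x^2 + 1, Q(x) = 2x, R(x) = 3, and match powers of x.
Initial conditions: a_0 = 1, a_1 = 3.
Setting the coefficient of each power of x to zero and solving order by order (substituting the coefficients already found):
  x^0: 2 a_2 + 3 a_0 = 0  ->  2 a_2 = -3 a_0 = -3  ->  a_2 = -3/2
  x^1: 6 a_3 + 5 a_1 = 0  ->  6 a_3 = -5 a_1 = -15  ->  a_3 = -5/2
  x^2: 12 a_4 + 9 a_2 = 0  ->  12 a_4 = -9 a_2 = 27/2  ->  a_4 = 9/8
  x^3: 20 a_5 + 15 a_3 = 0  ->  20 a_5 = -15 a_3 = 75/2  ->  a_5 = 15/8
  x^4: 30 a_6 + 23 a_4 = 0  ->  30 a_6 = -23 a_4 = -207/8  ->  a_6 = -69/80
Truncated series: y(x) = 1 + 3 x - (3/2) x^2 - (5/2) x^3 + (9/8) x^4 + (15/8) x^5 - (69/80) x^6 + O(x^7).

a_0 = 1; a_1 = 3; a_2 = -3/2; a_3 = -5/2; a_4 = 9/8; a_5 = 15/8; a_6 = -69/80


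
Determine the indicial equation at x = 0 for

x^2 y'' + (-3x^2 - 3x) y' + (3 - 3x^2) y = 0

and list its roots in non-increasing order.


Divide by x^2 to reach normal form y'' + P_1(x) y' + P_2(x) y = 0 with P_1(x) = -3 - 3/x and P_2(x) = -3 + 3/x^2.
x = 0 is a singular point because the y'-coefficient -3 - 3/x has a pole at x = 0 and the y-coefficient -3 + 3/x^2 has a pole at x = 0.
It is a regular singular point because x P_1(x) = p(x) = -3x - 3 and x^2 P_2(x) = q(x) = 3 - 3x^2 are polynomials, hence analytic at x = 0.
p(0) = -3,  q(0) = 3.
Indicial equation: r(r-1) + p(0) r + q(0) = 0, i.e. r^2 + (p(0) - 1) r + q(0) = 0, i.e. r^2 - 4 r + 3 = 0.
Discriminant: (-4)^2 - 4(3) = 4, so r = (4 ± 2)/2.
Solving: r_1 = 3, r_2 = 1.

indicial: r^2 - 4 r + 3 = 0; roots r_1 = 3, r_2 = 1


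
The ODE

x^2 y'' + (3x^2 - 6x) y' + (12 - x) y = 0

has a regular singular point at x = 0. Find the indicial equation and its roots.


Divide by x^2 to reach normal form y'' + P_1(x) y' + P_2(x) y = 0 with P_1(x) = 3 - 6/x and P_2(x) = -1/x + 12/x^2.
x = 0 is a singular point because the y'-coefficient 3 - 6/x has a pole at x = 0 and the y-coefficient -1/x + 12/x^2 has a pole at x = 0.
It is a regular singular point because x P_1(x) = p(x) = 3x - 6 and x^2 P_2(x) = q(x) = 12 - x are polynomials, hence analytic at x = 0.
p(0) = -6,  q(0) = 12.
Indicial equation: r(r-1) + p(0) r + q(0) = 0, i.e. r^2 + (p(0) - 1) r + q(0) = 0, i.e. r^2 - 7 r + 12 = 0.
Discriminant: (-7)^2 - 4(12) = 1, so r = (7 ± 1)/2.
Solving: r_1 = 4, r_2 = 3.

indicial: r^2 - 7 r + 12 = 0; roots r_1 = 4, r_2 = 3


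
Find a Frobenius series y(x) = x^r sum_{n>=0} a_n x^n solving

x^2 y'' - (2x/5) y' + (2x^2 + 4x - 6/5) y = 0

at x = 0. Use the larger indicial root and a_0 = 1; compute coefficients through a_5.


Write in Frobenius form y'' + (p(x)/x) y' + (q(x)/x^2) y = 0:
  p(x) = -2/5,  q(x) = 2x^2 + 4x - 6/5.
Indicial equation: r(r-1) + (-2/5) r + (-6/5) = 0 -> roots r_1 = 2, r_2 = -3/5.
Take r = r_1 = 2. Let y(x) = x^r sum_{n>=0} a_n x^n with a_0 = 1.
Substitute y = x^r sum a_n x^n and match x^{r+n}. The recurrence is
  D(n) a_n + 4 a_{n-1} + 2 a_{n-2} = 0,  where D(n) = (r+n)(r+n-1) + (-2/5)(r+n) + (-6/5).
  a_n = [-4 a_{n-1} - 2 a_{n-2}] / D(n).
Since the indicial polynomial factors as (r - r_1)(r - r_2), D(n) = (r_1 + n - r_1)(r_1 + n - r_2) = n(n + 13/5).
Evaluating step by step (a_0 = 1):
  n = 1: D(1) = 1(1 + 13/5) = 18/5; numerator = -4(1) = -4; a_1 = (-4)/(18/5) = -10/9
  n = 2: D(2) = 2(2 + 13/5) = 46/5; numerator = -4(-10/9) - 2(1) = 22/9; a_2 = (22/9)/(46/5) = 55/207
  n = 3: D(3) = 3(3 + 13/5) = 84/5; numerator = -4(55/207) - 2(-10/9) = 80/69; a_3 = (80/69)/(84/5) = 100/1449
  n = 4: D(4) = 4(4 + 13/5) = 132/5; numerator = -4(100/1449) - 2(55/207) = -130/161; a_4 = (-130/161)/(132/5) = -325/10626
  n = 5: D(5) = 5(5 + 13/5) = 38; numerator = -4(-325/10626) - 2(100/1449) = -250/15939; a_5 = (-250/15939)/(38) = -125/302841

r = 2; a_0 = 1; a_1 = -10/9; a_2 = 55/207; a_3 = 100/1449; a_4 = -325/10626; a_5 = -125/302841


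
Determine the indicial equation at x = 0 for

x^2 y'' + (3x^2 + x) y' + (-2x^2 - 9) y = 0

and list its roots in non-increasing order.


Divide by x^2 to reach normal form y'' + P_1(x) y' + P_2(x) y = 0 with P_1(x) = 3 + 1/x and P_2(x) = -2 - 9/x^2.
x = 0 is a singular point because the y'-coefficient 3 + 1/x has a pole at x = 0 and the y-coefficient -2 - 9/x^2 has a pole at x = 0.
It is a regular singular point because x P_1(x) = p(x) = 3x + 1 and x^2 P_2(x) = q(x) = -2x^2 - 9 are polynomials, hence analytic at x = 0.
p(0) = 1,  q(0) = -9.
Indicial equation: r(r-1) + p(0) r + q(0) = 0, i.e. r^2 + (p(0) - 1) r + q(0) = 0, i.e. r^2 - 9 = 0.
Discriminant: (0)^2 - 4(-9) = 36, so r = (0 ± 6)/2.
Solving: r_1 = 3, r_2 = -3.

indicial: r^2 - 9 = 0; roots r_1 = 3, r_2 = -3


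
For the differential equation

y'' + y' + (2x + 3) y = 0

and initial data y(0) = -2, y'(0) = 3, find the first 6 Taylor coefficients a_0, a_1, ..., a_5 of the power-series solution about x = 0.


Ansatz: y(x) = sum_{n>=0} a_n x^n, so y'(x) = sum_{n>=1} n a_n x^(n-1) and y''(x) = sum_{n>=2} n(n-1) a_n x^(n-2).
Substitute into P(x) y'' + Q(x) y' + R(x) y = 0 with P(x) = 1, Q(x) = 1, R(x) = 2x + 3, and match powers of x.
Initial conditions: a_0 = -2, a_1 = 3.
Setting the coefficient of each power of x to zero and solving order by order (substituting the coefficients already found):
  x^0: 2 a_2 + a_1 + 3 a_0 = 0  ->  2 a_2 = -a_1 - 3 a_0 = 3  ->  a_2 = 3/2
  x^1: 6 a_3 + 2 a_2 + 3 a_1 + 2 a_0 = 0  ->  6 a_3 = -2 a_2 - 3 a_1 - 2 a_0 = -8  ->  a_3 = -4/3
  x^2: 12 a_4 + 3 a_3 + 3 a_2 + 2 a_1 = 0  ->  12 a_4 = -3 a_3 - 3 a_2 - 2 a_1 = -13/2  ->  a_4 = -13/24
  x^3: 20 a_5 + 4 a_4 + 3 a_3 + 2 a_2 = 0  ->  20 a_5 = -4 a_4 - 3 a_3 - 2 a_2 = 19/6  ->  a_5 = 19/120
Truncated series: y(x) = -2 + 3 x + (3/2) x^2 - (4/3) x^3 - (13/24) x^4 + (19/120) x^5 + O(x^6).

a_0 = -2; a_1 = 3; a_2 = 3/2; a_3 = -4/3; a_4 = -13/24; a_5 = 19/120


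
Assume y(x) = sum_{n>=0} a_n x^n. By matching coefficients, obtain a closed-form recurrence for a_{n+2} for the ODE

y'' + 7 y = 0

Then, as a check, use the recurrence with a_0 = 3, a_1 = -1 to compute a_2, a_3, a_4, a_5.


Substitute y = sum_n a_n x^n into y'' + (const) y = 0.
y''(x) = sum_{n>=0} (n+2)(n+1) a_{n+2} x^n.
The ODE becomes sum_n [(n+2)(n+1) a_{n+2} + 7 a_n] x^n = 0.
Setting each coefficient to zero gives the recurrence:
  (n+2)(n+1) a_{n+2} + 7 a_n = 0,
  a_{n+2} = -7 / ((n+1)(n+2)) a_n.

Check with a_0 = 3, a_1 = -1 (apply the recurrence for n = 0, 1, 2, 3): a_0 = 3, a_1 = -1, a_2 = -21/2, a_3 = 7/6, a_4 = 49/8, a_5 = -49/120.

a_{n+2} = -7/((n+1)(n+2)) * a_n; check: a_0 = 3, a_1 = -1, a_2 = -21/2, a_3 = 7/6, a_4 = 49/8, a_5 = -49/120


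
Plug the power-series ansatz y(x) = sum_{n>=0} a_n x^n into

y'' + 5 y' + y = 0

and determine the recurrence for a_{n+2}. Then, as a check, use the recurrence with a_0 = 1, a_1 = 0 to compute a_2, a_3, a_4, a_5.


Substitute y = sum_n a_n x^n.
y''(x) has coefficient (n+2)(n+1) a_{n+2} at x^n;
5 y'(x) has coefficient 5 (n+1) a_{n+1} at x^n;
y(x) has coefficient 1 a_n at x^n.
Matching x^n: (n+2)(n+1) a_{n+2} + 5 (n+1) a_{n+1} + 1 a_n = 0.
Thus a_{n+2} = [-5 (n+1) a_{n+1} - 1 a_n] / ((n+1)(n+2)).

Check with a_0 = 1, a_1 = 0 (apply the recurrence for n = 0, 1, 2, 3): a_0 = 1, a_1 = 0, a_2 = -1/2, a_3 = 5/6, a_4 = -1, a_5 = 23/24.

a_(n+2) = [-5 (n+1) a_(n+1) - 1 a_n] / ((n+1)(n+2)); check: a_0 = 1, a_1 = 0, a_2 = -1/2, a_3 = 5/6, a_4 = -1, a_5 = 23/24


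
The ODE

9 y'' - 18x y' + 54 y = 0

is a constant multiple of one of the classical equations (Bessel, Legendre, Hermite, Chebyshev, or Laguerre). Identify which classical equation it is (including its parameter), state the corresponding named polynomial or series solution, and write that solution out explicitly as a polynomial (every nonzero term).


All three coefficients share the factor 9; dividing through by 9 gives  y'' - 2x y' + 6 y = 0.
This matches the Hermite equation y'' - 2x y' + 2n y = 0 with 2n = 6, so n = 3; the polynomial solution is H_3(x).
With y = sum_k a_k x^k, matching x^k gives (k+2)(k+1) a_{k+2} = 2(k - n) a_k = 2(k - 3) a_k. The right side vanishes at k = 3, so the series with the parity of 3 terminates at degree 3.
Standard normalization: leading coefficient of H_n is 2^n, so a_3 = 2^3 = 8. Work downward with a_k = (k+1)(k+2) a_{k+2} / (2(k - n)):
  a_1 = (2)(3)(8) / (2(1 - 3)) = 48/(-4) = -12
Hence H_3(x) = 8 x^3 - 12 x.

H_3(x); series = 8 x^3 - 12 x


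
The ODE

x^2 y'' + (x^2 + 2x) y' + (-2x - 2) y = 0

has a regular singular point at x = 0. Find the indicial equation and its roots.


Divide by x^2 to reach normal form y'' + P_1(x) y' + P_2(x) y = 0 with P_1(x) = 1 + 2/x and P_2(x) = -2/x - 2/x^2.
x = 0 is a singular point because the y'-coefficient 1 + 2/x has a pole at x = 0 and the y-coefficient -2/x - 2/x^2 has a pole at x = 0.
It is a regular singular point because x P_1(x) = p(x) = x + 2 and x^2 P_2(x) = q(x) = -2x - 2 are polynomials, hence analytic at x = 0.
p(0) = 2,  q(0) = -2.
Indicial equation: r(r-1) + p(0) r + q(0) = 0, i.e. r^2 + (p(0) - 1) r + q(0) = 0, i.e. r^2 + 1 r - 2 = 0.
Discriminant: (1)^2 - 4(-2) = 9, so r = (-1 ± 3)/2.
Solving: r_1 = 1, r_2 = -2.

indicial: r^2 + 1 r - 2 = 0; roots r_1 = 1, r_2 = -2


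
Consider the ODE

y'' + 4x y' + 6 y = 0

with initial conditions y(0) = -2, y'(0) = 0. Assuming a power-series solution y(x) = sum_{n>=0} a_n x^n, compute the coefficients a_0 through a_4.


Ansatz: y(x) = sum_{n>=0} a_n x^n, so y'(x) = sum_{n>=1} n a_n x^(n-1) and y''(x) = sum_{n>=2} n(n-1) a_n x^(n-2).
Substitute into P(x) y'' + Q(x) y' + R(x) y = 0 with P(x) = 1, Q(x) = 4x, R(x) = 6, and match powers of x.
Initial conditions: a_0 = -2, a_1 = 0.
Setting the coefficient of each power of x to zero and solving order by order (substituting the coefficients already found):
  x^0: 2 a_2 + 6 a_0 = 0  ->  2 a_2 = -6 a_0 = 12  ->  a_2 = 6
  x^1: 6 a_3 + 10 a_1 = 0  ->  6 a_3 = -10 a_1 = 0  ->  a_3 = 0
  x^2: 12 a_4 + 14 a_2 = 0  ->  12 a_4 = -14 a_2 = -84  ->  a_4 = -7
Truncated series: y(x) = -2 + 6 x^2 - 7 x^4 + O(x^5).

a_0 = -2; a_1 = 0; a_2 = 6; a_3 = 0; a_4 = -7


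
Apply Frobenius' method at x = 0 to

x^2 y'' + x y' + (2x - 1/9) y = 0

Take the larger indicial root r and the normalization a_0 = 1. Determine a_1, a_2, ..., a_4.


Write in Frobenius form y'' + (p(x)/x) y' + (q(x)/x^2) y = 0:
  p(x) = 1,  q(x) = 2x - 1/9.
Indicial equation: r(r-1) + (1) r + (-1/9) = 0 -> roots r_1 = 1/3, r_2 = -1/3.
Take r = r_1 = 1/3. Let y(x) = x^r sum_{n>=0} a_n x^n with a_0 = 1.
Substitute y = x^r sum a_n x^n and match x^{r+n}. The recurrence is
  D(n) a_n + 2 a_{n-1} = 0,  where D(n) = (r+n)(r+n-1) + (1)(r+n) + (-1/9).
  a_n = -2 / D(n) * a_{n-1}.
Since the indicial polynomial factors as (r - r_1)(r - r_2), D(n) = (r_1 + n - r_1)(r_1 + n - r_2) = n(n + 2/3).
Evaluating step by step (a_0 = 1):
  n = 1: D(1) = 1(1 + 2/3) = 5/3; numerator = -2(1) = -2; a_1 = (-2)/(5/3) = -6/5
  n = 2: D(2) = 2(2 + 2/3) = 16/3; numerator = -2(-6/5) = 12/5; a_2 = (12/5)/(16/3) = 9/20
  n = 3: D(3) = 3(3 + 2/3) = 11; numerator = -2(9/20) = -9/10; a_3 = (-9/10)/(11) = -9/110
  n = 4: D(4) = 4(4 + 2/3) = 56/3; numerator = -2(-9/110) = 9/55; a_4 = (9/55)/(56/3) = 27/3080

r = 1/3; a_0 = 1; a_1 = -6/5; a_2 = 9/20; a_3 = -9/110; a_4 = 27/3080


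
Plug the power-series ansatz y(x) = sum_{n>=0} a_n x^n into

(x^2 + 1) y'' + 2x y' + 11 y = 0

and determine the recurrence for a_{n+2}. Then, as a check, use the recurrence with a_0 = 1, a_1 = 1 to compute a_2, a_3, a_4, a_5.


Substitute y = sum_n a_n x^n.
(1 + 1 x^2) y'' contributes (n+2)(n+1) a_{n+2} + n(n-1) a_n at x^n.
2 x y'(x) contributes 2 n a_n at x^n.
11 y(x) contributes 11 a_n at x^n.
Matching x^n: (n+2)(n+1) a_{n+2} + (n(n-1) + 2 n + 11) a_n = 0.
Thus a_{n+2} = (-n(n-1) - 2 n - 11) / ((n+1)(n+2)) * a_n.

Check with a_0 = 1, a_1 = 1 (apply the recurrence for n = 0, 1, 2, 3): a_0 = 1, a_1 = 1, a_2 = -11/2, a_3 = -13/6, a_4 = 187/24, a_5 = 299/120.

a_(n+2) = (-n(n-1) - 2 n - 11) / ((n+1)(n+2)) * a_n; check: a_0 = 1, a_1 = 1, a_2 = -11/2, a_3 = -13/6, a_4 = 187/24, a_5 = 299/120


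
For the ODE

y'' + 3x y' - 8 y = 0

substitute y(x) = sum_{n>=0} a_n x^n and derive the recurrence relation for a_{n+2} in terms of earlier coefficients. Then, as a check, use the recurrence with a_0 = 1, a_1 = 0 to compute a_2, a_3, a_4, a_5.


Substitute y = sum_n a_n x^n.
y''(x) has coefficient (n+2)(n+1) a_{n+2} at x^n;
3 x y'(x) has coefficient 3 n a_n at x^n (shift);
-8 y(x) has coefficient -8 a_n at x^n.
Matching x^n: (n+2)(n+1) a_{n+2} + (3n - 8) a_n = 0.
Thus a_{n+2} = (-3n + 8) / ((n+1)(n+2)) * a_n.

Check with a_0 = 1, a_1 = 0 (apply the recurrence for n = 0, 1, 2, 3): a_0 = 1, a_1 = 0, a_2 = 4, a_3 = 0, a_4 = 2/3, a_5 = 0.

a_(n+2) = (-3n + 8) / ((n+1)(n+2)) * a_n; check: a_0 = 1, a_1 = 0, a_2 = 4, a_3 = 0, a_4 = 2/3, a_5 = 0


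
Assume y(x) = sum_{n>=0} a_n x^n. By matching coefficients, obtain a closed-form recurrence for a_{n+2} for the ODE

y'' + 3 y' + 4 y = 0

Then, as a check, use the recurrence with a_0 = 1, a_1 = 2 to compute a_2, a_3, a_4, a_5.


Substitute y = sum_n a_n x^n.
y''(x) has coefficient (n+2)(n+1) a_{n+2} at x^n;
3 y'(x) has coefficient 3 (n+1) a_{n+1} at x^n;
4 y(x) has coefficient 4 a_n at x^n.
Matching x^n: (n+2)(n+1) a_{n+2} + 3 (n+1) a_{n+1} + 4 a_n = 0.
Thus a_{n+2} = [-3 (n+1) a_{n+1} - 4 a_n] / ((n+1)(n+2)).

Check with a_0 = 1, a_1 = 2 (apply the recurrence for n = 0, 1, 2, 3): a_0 = 1, a_1 = 2, a_2 = -5, a_3 = 11/3, a_4 = -13/12, a_5 = -1/12.

a_(n+2) = [-3 (n+1) a_(n+1) - 4 a_n] / ((n+1)(n+2)); check: a_0 = 1, a_1 = 2, a_2 = -5, a_3 = 11/3, a_4 = -13/12, a_5 = -1/12


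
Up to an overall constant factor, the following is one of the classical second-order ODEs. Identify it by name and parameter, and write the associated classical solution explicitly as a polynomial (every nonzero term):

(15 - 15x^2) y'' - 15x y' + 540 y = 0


All three coefficients share the factor 15; dividing through by 15 gives  (1 - x^2) y'' - x y' + 36 y = 0.
This matches the Chebyshev equation (1 - x^2) y'' - x y' + n^2 y = 0 (note the -x y' term, not -2x y') with n^2 = 36, so n = 6; the polynomial solution is T_6(x).
With y = sum_k a_k x^k, matching x^k gives (k+2)(k+1) a_{k+2} = (k^2 - n^2) a_k = (k - 6)(k + 6) a_k. The right side vanishes at k = 6, so the series with the parity of 6 terminates at degree 6.
Standard normalization: leading coefficient of T_n is 2^(n-1), so a_6 = 2^5 = 32. Work downward with a_k = (k+1)(k+2) a_{k+2} / ((k - 6)(k + 6)):
  a_4 = (5)(6)(32) / ((4 - 6)(4 + 6)) = 960/(-20) = -48
  a_2 = (3)(4)(-48) / ((2 - 6)(2 + 6)) = -576/(-32) = 18
  a_0 = (1)(2)(18) / ((0 - 6)(0 + 6)) = 36/(-36) = -1
Hence T_6(x) = 32 x^6 - 48 x^4 + 18 x^2 - 1.

T_6(x); series = 32 x^6 - 48 x^4 + 18 x^2 - 1


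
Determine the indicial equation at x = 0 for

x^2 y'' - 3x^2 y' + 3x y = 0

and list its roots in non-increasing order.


Divide by x^2 to reach normal form y'' + P_1(x) y' + P_2(x) y = 0 with P_1(x) = -3 and P_2(x) = 3/x.
x = 0 is a singular point because the y-coefficient 3/x has a pole at x = 0.
It is a regular singular point because x P_1(x) = p(x) = -3x and x^2 P_2(x) = q(x) = 3x are polynomials, hence analytic at x = 0.
p(0) = 0,  q(0) = 0.
Indicial equation: r(r-1) + p(0) r + q(0) = 0, i.e. r^2 + (p(0) - 1) r + q(0) = 0, i.e. r^2 - 1 r = 0.
Discriminant: (-1)^2 - 4(0) = 1, so r = (1 ± 1)/2.
Solving: r_1 = 1, r_2 = 0.

indicial: r^2 - 1 r = 0; roots r_1 = 1, r_2 = 0


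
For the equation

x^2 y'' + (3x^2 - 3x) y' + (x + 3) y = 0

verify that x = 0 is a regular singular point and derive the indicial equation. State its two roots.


Divide by x^2 to reach normal form y'' + P_1(x) y' + P_2(x) y = 0 with P_1(x) = 3 - 3/x and P_2(x) = 1/x + 3/x^2.
x = 0 is a singular point because the y'-coefficient 3 - 3/x has a pole at x = 0 and the y-coefficient 1/x + 3/x^2 has a pole at x = 0.
It is a regular singular point because x P_1(x) = p(x) = 3x - 3 and x^2 P_2(x) = q(x) = x + 3 are polynomials, hence analytic at x = 0.
p(0) = -3,  q(0) = 3.
Indicial equation: r(r-1) + p(0) r + q(0) = 0, i.e. r^2 + (p(0) - 1) r + q(0) = 0, i.e. r^2 - 4 r + 3 = 0.
Discriminant: (-4)^2 - 4(3) = 4, so r = (4 ± 2)/2.
Solving: r_1 = 3, r_2 = 1.

indicial: r^2 - 4 r + 3 = 0; roots r_1 = 3, r_2 = 1


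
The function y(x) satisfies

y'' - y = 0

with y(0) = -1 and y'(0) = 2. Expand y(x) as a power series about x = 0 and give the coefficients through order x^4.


Ansatz: y(x) = sum_{n>=0} a_n x^n, so y'(x) = sum_{n>=1} n a_n x^(n-1) and y''(x) = sum_{n>=2} n(n-1) a_n x^(n-2).
Substitute into P(x) y'' + Q(x) y' + R(x) y = 0 with P(x) = 1, Q(x) = 0, R(x) = -1, and match powers of x.
Initial conditions: a_0 = -1, a_1 = 2.
Setting the coefficient of each power of x to zero and solving order by order (substituting the coefficients already found):
  x^0: 2 a_2 - a_0 = 0  ->  2 a_2 = a_0 = -1  ->  a_2 = -1/2
  x^1: 6 a_3 - a_1 = 0  ->  6 a_3 = a_1 = 2  ->  a_3 = 1/3
  x^2: 12 a_4 - a_2 = 0  ->  12 a_4 = a_2 = -1/2  ->  a_4 = -1/24
Truncated series: y(x) = -1 + 2 x - (1/2) x^2 + (1/3) x^3 - (1/24) x^4 + O(x^5).

a_0 = -1; a_1 = 2; a_2 = -1/2; a_3 = 1/3; a_4 = -1/24


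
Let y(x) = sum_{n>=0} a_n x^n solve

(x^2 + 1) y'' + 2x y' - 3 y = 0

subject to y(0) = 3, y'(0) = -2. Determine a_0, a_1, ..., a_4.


Ansatz: y(x) = sum_{n>=0} a_n x^n, so y'(x) = sum_{n>=1} n a_n x^(n-1) and y''(x) = sum_{n>=2} n(n-1) a_n x^(n-2).
Substitute into P(x) y'' + Q(x) y' + R(x) y = 0 with P(x) = x^2 + 1, Q(x) = 2x, R(x) = -3, and match powers of x.
Initial conditions: a_0 = 3, a_1 = -2.
Setting the coefficient of each power of x to zero and solving order by order (substituting the coefficients already found):
  x^0: 2 a_2 - 3 a_0 = 0  ->  2 a_2 = 3 a_0 = 9  ->  a_2 = 9/2
  x^1: 6 a_3 - a_1 = 0  ->  6 a_3 = a_1 = -2  ->  a_3 = -1/3
  x^2: 12 a_4 + 3 a_2 = 0  ->  12 a_4 = -3 a_2 = -27/2  ->  a_4 = -9/8
Truncated series: y(x) = 3 - 2 x + (9/2) x^2 - (1/3) x^3 - (9/8) x^4 + O(x^5).

a_0 = 3; a_1 = -2; a_2 = 9/2; a_3 = -1/3; a_4 = -9/8


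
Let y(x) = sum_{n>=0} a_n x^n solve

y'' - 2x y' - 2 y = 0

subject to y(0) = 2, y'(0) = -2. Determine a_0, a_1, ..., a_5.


Ansatz: y(x) = sum_{n>=0} a_n x^n, so y'(x) = sum_{n>=1} n a_n x^(n-1) and y''(x) = sum_{n>=2} n(n-1) a_n x^(n-2).
Substitute into P(x) y'' + Q(x) y' + R(x) y = 0 with P(x) = 1, Q(x) = -2x, R(x) = -2, and match powers of x.
Initial conditions: a_0 = 2, a_1 = -2.
Setting the coefficient of each power of x to zero and solving order by order (substituting the coefficients already found):
  x^0: 2 a_2 - 2 a_0 = 0  ->  2 a_2 = 2 a_0 = 4  ->  a_2 = 2
  x^1: 6 a_3 - 4 a_1 = 0  ->  6 a_3 = 4 a_1 = -8  ->  a_3 = -4/3
  x^2: 12 a_4 - 6 a_2 = 0  ->  12 a_4 = 6 a_2 = 12  ->  a_4 = 1
  x^3: 20 a_5 - 8 a_3 = 0  ->  20 a_5 = 8 a_3 = -32/3  ->  a_5 = -8/15
Truncated series: y(x) = 2 - 2 x + 2 x^2 - (4/3) x^3 + x^4 - (8/15) x^5 + O(x^6).

a_0 = 2; a_1 = -2; a_2 = 2; a_3 = -4/3; a_4 = 1; a_5 = -8/15


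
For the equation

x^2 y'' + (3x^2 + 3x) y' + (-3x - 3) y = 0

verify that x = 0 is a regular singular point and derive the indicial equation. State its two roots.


Divide by x^2 to reach normal form y'' + P_1(x) y' + P_2(x) y = 0 with P_1(x) = 3 + 3/x and P_2(x) = -3/x - 3/x^2.
x = 0 is a singular point because the y'-coefficient 3 + 3/x has a pole at x = 0 and the y-coefficient -3/x - 3/x^2 has a pole at x = 0.
It is a regular singular point because x P_1(x) = p(x) = 3x + 3 and x^2 P_2(x) = q(x) = -3x - 3 are polynomials, hence analytic at x = 0.
p(0) = 3,  q(0) = -3.
Indicial equation: r(r-1) + p(0) r + q(0) = 0, i.e. r^2 + (p(0) - 1) r + q(0) = 0, i.e. r^2 + 2 r - 3 = 0.
Discriminant: (2)^2 - 4(-3) = 16, so r = (-2 ± 4)/2.
Solving: r_1 = 1, r_2 = -3.

indicial: r^2 + 2 r - 3 = 0; roots r_1 = 1, r_2 = -3


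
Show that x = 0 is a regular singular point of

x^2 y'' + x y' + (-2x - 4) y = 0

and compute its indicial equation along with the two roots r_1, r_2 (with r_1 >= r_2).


Divide by x^2 to reach normal form y'' + P_1(x) y' + P_2(x) y = 0 with P_1(x) = 1/x and P_2(x) = -2/x - 4/x^2.
x = 0 is a singular point because the y'-coefficient 1/x has a pole at x = 0 and the y-coefficient -2/x - 4/x^2 has a pole at x = 0.
It is a regular singular point because x P_1(x) = p(x) = 1 and x^2 P_2(x) = q(x) = -2x - 4 are polynomials, hence analytic at x = 0.
p(0) = 1,  q(0) = -4.
Indicial equation: r(r-1) + p(0) r + q(0) = 0, i.e. r^2 + (p(0) - 1) r + q(0) = 0, i.e. r^2 - 4 = 0.
Discriminant: (0)^2 - 4(-4) = 16, so r = (0 ± 4)/2.
Solving: r_1 = 2, r_2 = -2.

indicial: r^2 - 4 = 0; roots r_1 = 2, r_2 = -2


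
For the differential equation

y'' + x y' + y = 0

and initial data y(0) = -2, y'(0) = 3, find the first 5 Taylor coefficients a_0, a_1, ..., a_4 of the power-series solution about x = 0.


Ansatz: y(x) = sum_{n>=0} a_n x^n, so y'(x) = sum_{n>=1} n a_n x^(n-1) and y''(x) = sum_{n>=2} n(n-1) a_n x^(n-2).
Substitute into P(x) y'' + Q(x) y' + R(x) y = 0 with P(x) = 1, Q(x) = x, R(x) = 1, and match powers of x.
Initial conditions: a_0 = -2, a_1 = 3.
Setting the coefficient of each power of x to zero and solving order by order (substituting the coefficients already found):
  x^0: 2 a_2 + a_0 = 0  ->  2 a_2 = -a_0 = 2  ->  a_2 = 1
  x^1: 6 a_3 + 2 a_1 = 0  ->  6 a_3 = -2 a_1 = -6  ->  a_3 = -1
  x^2: 12 a_4 + 3 a_2 = 0  ->  12 a_4 = -3 a_2 = -3  ->  a_4 = -1/4
Truncated series: y(x) = -2 + 3 x + x^2 - x^3 - (1/4) x^4 + O(x^5).

a_0 = -2; a_1 = 3; a_2 = 1; a_3 = -1; a_4 = -1/4


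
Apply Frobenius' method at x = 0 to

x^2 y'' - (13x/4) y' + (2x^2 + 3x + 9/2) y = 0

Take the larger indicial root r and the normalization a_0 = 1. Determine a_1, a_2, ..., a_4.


Write in Frobenius form y'' + (p(x)/x) y' + (q(x)/x^2) y = 0:
  p(x) = -13/4,  q(x) = 2x^2 + 3x + 9/2.
Indicial equation: r(r-1) + (-13/4) r + (9/2) = 0 -> roots r_1 = 9/4, r_2 = 2.
Take r = r_1 = 9/4. Let y(x) = x^r sum_{n>=0} a_n x^n with a_0 = 1.
Substitute y = x^r sum a_n x^n and match x^{r+n}. The recurrence is
  D(n) a_n + 3 a_{n-1} + 2 a_{n-2} = 0,  where D(n) = (r+n)(r+n-1) + (-13/4)(r+n) + (9/2).
  a_n = [-3 a_{n-1} - 2 a_{n-2}] / D(n).
Since the indicial polynomial factors as (r - r_1)(r - r_2), D(n) = (r_1 + n - r_1)(r_1 + n - r_2) = n(n + 1/4).
Evaluating step by step (a_0 = 1):
  n = 1: D(1) = 1(1 + 1/4) = 5/4; numerator = -3(1) = -3; a_1 = (-3)/(5/4) = -12/5
  n = 2: D(2) = 2(2 + 1/4) = 9/2; numerator = -3(-12/5) - 2(1) = 26/5; a_2 = (26/5)/(9/2) = 52/45
  n = 3: D(3) = 3(3 + 1/4) = 39/4; numerator = -3(52/45) - 2(-12/5) = 4/3; a_3 = (4/3)/(39/4) = 16/117
  n = 4: D(4) = 4(4 + 1/4) = 17; numerator = -3(16/117) - 2(52/45) = -1592/585; a_4 = (-1592/585)/(17) = -1592/9945

r = 9/4; a_0 = 1; a_1 = -12/5; a_2 = 52/45; a_3 = 16/117; a_4 = -1592/9945


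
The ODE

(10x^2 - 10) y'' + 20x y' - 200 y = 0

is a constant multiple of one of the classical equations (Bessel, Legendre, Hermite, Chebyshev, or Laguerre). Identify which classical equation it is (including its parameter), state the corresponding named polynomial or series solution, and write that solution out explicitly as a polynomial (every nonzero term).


All three coefficients share the factor -10; dividing through by -10 gives  (1 - x^2) y'' - 2x y' + 20 y = 0.
This matches the Legendre equation (1 - x^2) y'' - 2x y' + n(n+1) y = 0 (note the -2x y' term) with n(n+1) = 20, so n = 4; the polynomial solution is P_4(x).
With y = sum_k a_k x^k, matching x^k gives (k+2)(k+1) a_{k+2} = [k(k+1) - n(n+1)] a_k = (k - 4)(k + 5) a_k. The right side vanishes at k = 4, so the series with the parity of 4 terminates at degree 4.
Standard normalization (P_n(1) = 1): leading coefficient (2n)!/(2^n (n!)^2) = 40320/(16*576) = 35/8, so a_4 = 35/8. Work downward with a_k = (k+1)(k+2) a_{k+2} / ((k - 4)(k + 5)):
  a_2 = (3)(4)(35/8) / ((2 - 4)(2 + 5)) = (105/2)/(-14) = -15/4
  a_0 = (1)(2)(-15/4) / ((0 - 4)(0 + 5)) = (-15/2)/(-20) = 3/8
Hence P_4(x) = 35 x^4/8 - 15 x^2/4 + 3/8.

P_4(x); series = 35 x^4/8 - 15 x^2/4 + 3/8


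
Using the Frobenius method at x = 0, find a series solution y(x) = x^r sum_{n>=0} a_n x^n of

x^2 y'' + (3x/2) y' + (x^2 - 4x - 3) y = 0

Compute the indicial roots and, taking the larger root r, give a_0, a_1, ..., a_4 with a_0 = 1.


Write in Frobenius form y'' + (p(x)/x) y' + (q(x)/x^2) y = 0:
  p(x) = 3/2,  q(x) = x^2 - 4x - 3.
Indicial equation: r(r-1) + (3/2) r + (-3) = 0 -> roots r_1 = 3/2, r_2 = -2.
Take r = r_1 = 3/2. Let y(x) = x^r sum_{n>=0} a_n x^n with a_0 = 1.
Substitute y = x^r sum a_n x^n and match x^{r+n}. The recurrence is
  D(n) a_n - 4 a_{n-1} + 1 a_{n-2} = 0,  where D(n) = (r+n)(r+n-1) + (3/2)(r+n) + (-3).
  a_n = [4 a_{n-1} - 1 a_{n-2}] / D(n).
Since the indicial polynomial factors as (r - r_1)(r - r_2), D(n) = (r_1 + n - r_1)(r_1 + n - r_2) = n(n + 7/2).
Evaluating step by step (a_0 = 1):
  n = 1: D(1) = 1(1 + 7/2) = 9/2; numerator = 4(1) = 4; a_1 = (4)/(9/2) = 8/9
  n = 2: D(2) = 2(2 + 7/2) = 11; numerator = 4(8/9) - 1(1) = 23/9; a_2 = (23/9)/(11) = 23/99
  n = 3: D(3) = 3(3 + 7/2) = 39/2; numerator = 4(23/99) - 1(8/9) = 4/99; a_3 = (4/99)/(39/2) = 8/3861
  n = 4: D(4) = 4(4 + 7/2) = 30; numerator = 4(8/3861) - 1(23/99) = -865/3861; a_4 = (-865/3861)/(30) = -173/23166

r = 3/2; a_0 = 1; a_1 = 8/9; a_2 = 23/99; a_3 = 8/3861; a_4 = -173/23166


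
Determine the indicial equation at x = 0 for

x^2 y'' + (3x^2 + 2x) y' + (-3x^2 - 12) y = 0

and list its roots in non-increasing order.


Divide by x^2 to reach normal form y'' + P_1(x) y' + P_2(x) y = 0 with P_1(x) = 3 + 2/x and P_2(x) = -3 - 12/x^2.
x = 0 is a singular point because the y'-coefficient 3 + 2/x has a pole at x = 0 and the y-coefficient -3 - 12/x^2 has a pole at x = 0.
It is a regular singular point because x P_1(x) = p(x) = 3x + 2 and x^2 P_2(x) = q(x) = -3x^2 - 12 are polynomials, hence analytic at x = 0.
p(0) = 2,  q(0) = -12.
Indicial equation: r(r-1) + p(0) r + q(0) = 0, i.e. r^2 + (p(0) - 1) r + q(0) = 0, i.e. r^2 + 1 r - 12 = 0.
Discriminant: (1)^2 - 4(-12) = 49, so r = (-1 ± 7)/2.
Solving: r_1 = 3, r_2 = -4.

indicial: r^2 + 1 r - 12 = 0; roots r_1 = 3, r_2 = -4
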